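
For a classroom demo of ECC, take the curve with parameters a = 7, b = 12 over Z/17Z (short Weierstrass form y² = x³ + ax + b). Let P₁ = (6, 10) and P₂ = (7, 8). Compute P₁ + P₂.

(6, 10) + (7, 8). λ = (8 - 10)/(7 - 6) ≡ 15/1 mod 17. 1⁻¹ ≡ 1 (mod 17), so λ ≡ 15.
  x = λ² - 6 - 7 = 225 - 13 ≡ 8; y = λ·(6 - 8) - 10 ≡ 11. → (8, 11)

(8, 11)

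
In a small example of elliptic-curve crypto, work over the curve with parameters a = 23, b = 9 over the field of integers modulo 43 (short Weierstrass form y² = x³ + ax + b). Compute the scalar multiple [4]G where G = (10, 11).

Repeated addition: build up to 4G.
2G: tangent at (10, 11): λ = (3·10² + 23)/(2·11) ≡ 22/22. 22⁻¹ ≡ 2 (mod 43) since 22·2 = 44 ≡ 1, so λ ≡ 22·2 ≡ 1.
  x = λ² - 10 - 10 = 1 - 20 ≡ 24; y = λ·(10 - 24) - 11 ≡ 18. → (24, 18)
3G: (24, 18) + (10, 11). λ = (11 - 18)/(10 - 24) ≡ 36/29 mod 43. 29⁻¹ ≡ 3 (mod 43), so λ ≡ 22.
  x = λ² - 24 - 10 = 484 - 34 ≡ 20; y = λ·(24 - 20) - 18 ≡ 27. → (20, 27)
4G: (20, 27) + (10, 11). λ = (11 - 27)/(10 - 20) ≡ 27/33 mod 43. 33⁻¹ ≡ 30 (mod 43), so λ ≡ 36.
  x = λ² - 20 - 10 = 1296 - 30 ≡ 19; y = λ·(20 - 19) - 27 ≡ 9. → (19, 9)

(19, 9)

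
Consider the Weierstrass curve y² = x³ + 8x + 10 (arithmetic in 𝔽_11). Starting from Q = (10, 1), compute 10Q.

(8, 5)

Repeated addition: build up to 10Q.
2Q: tangent at (10, 1): λ = (3·10² + 8)/(2·1) ≡ 0/2. 2⁻¹ ≡ 6 (mod 11), so λ ≡ 0·6 ≡ 0.
  x = λ² - 10 - 10 = 0 - 20 ≡ 2; y = λ·(10 - 2) - 1 ≡ 10. → (2, 10)
3Q: (2, 10) + (10, 1). λ = (1 - 10)/(10 - 2) ≡ 2/8 mod 11. 8⁻¹ ≡ 7 (mod 11) since 8·7 = 56 ≡ 1, so λ ≡ 3.
  x = λ² - 2 - 10 = 9 - 12 ≡ 8; y = λ·(2 - 8) - 10 ≡ 5. → (8, 5)
4Q: (8, 5) + (10, 1). λ = (1 - 5)/(10 - 8) ≡ 7/2 mod 11. 2⁻¹ ≡ 6 (mod 11), so λ ≡ 9.
  x = λ² - 8 - 10 = 81 - 18 ≡ 8; y = λ·(8 - 8) - 5 ≡ 6. → (8, 6)
5Q: (8, 6) + (10, 1). λ = (1 - 6)/(10 - 8) ≡ 6/2 mod 11. 2⁻¹ ≡ 6 (mod 11) since 2·6 = 12 ≡ 1, so λ ≡ 3.
  x = λ² - 8 - 10 = 9 - 18 ≡ 2; y = λ·(8 - 2) - 6 ≡ 1. → (2, 1)
6Q: (2, 1) + (10, 1). λ = (1 - 1)/(10 - 2) ≡ 0/8 mod 11. 8⁻¹ ≡ 7 (mod 11), so λ ≡ 0.
  x = λ² - 2 - 10 = 0 - 12 ≡ 10; y = λ·(2 - 10) - 1 ≡ 10. → (10, 10)
7Q: (10, 10) + (10, 1): same x and y₁ ≡ -y₂, so the sum is O.
8Q: O + (10, 1) = (10, 1) (identity).
9Q: tangent at (10, 1): λ = (3·10² + 8)/(2·1) ≡ 0/2. 2⁻¹ ≡ 6 (mod 11), so λ ≡ 0·6 ≡ 0.
  x = λ² - 10 - 10 = 0 - 20 ≡ 2; y = λ·(10 - 2) - 1 ≡ 10. → (2, 10)
10Q: (2, 10) + (10, 1). λ = (1 - 10)/(10 - 2) ≡ 2/8 mod 11. 8⁻¹ ≡ 7 (mod 11) since 8·7 = 56 ≡ 1, so λ ≡ 3.
  x = λ² - 2 - 10 = 9 - 12 ≡ 8; y = λ·(2 - 8) - 10 ≡ 5. → (8, 5)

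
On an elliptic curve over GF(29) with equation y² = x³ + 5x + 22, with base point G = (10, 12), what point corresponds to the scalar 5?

Double-and-add on 5 = (101)₂. Start with G = (10, 12) for the leading 1-bit.
double: tangent at (10, 12): λ = (3·10² + 5)/(2·12) ≡ 15/24. 24⁻¹ ≡ 23 (mod 29) since 24·23 = 552 ≡ 1, so λ ≡ 15·23 ≡ 26.
  x = λ² - 10 - 10 = 676 - 20 ≡ 18; y = λ·(10 - 18) - 12 ≡ 12. → (18, 12)
double: tangent at (18, 12): λ = (3·18² + 5)/(2·12) ≡ 20/24. 24⁻¹ ≡ 23 (mod 29), so λ ≡ 20·23 ≡ 25.
  x = λ² - 18 - 18 = 625 - 36 ≡ 9; y = λ·(18 - 9) - 12 ≡ 10. → (9, 10)
add G: (9, 10) + (10, 12). λ = (12 - 10)/(10 - 9) ≡ 2/1 mod 29. 1⁻¹ ≡ 1 (mod 29) since 1·1 = 1 ≡ 1, so λ ≡ 2.
  x = λ² - 9 - 10 = 4 - 19 ≡ 14; y = λ·(9 - 14) - 10 ≡ 9. → (14, 9)

(14, 9)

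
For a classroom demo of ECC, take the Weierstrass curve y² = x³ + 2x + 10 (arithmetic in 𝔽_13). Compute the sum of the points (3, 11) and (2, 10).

(3, 11) + (2, 10). λ = (10 - 11)/(2 - 3) ≡ 12/12 mod 13. 12⁻¹ ≡ 12 (mod 13), so λ ≡ 1.
  x = λ² - 3 - 2 = 1 - 5 ≡ 9; y = λ·(3 - 9) - 11 ≡ 9. → (9, 9)

(9, 9)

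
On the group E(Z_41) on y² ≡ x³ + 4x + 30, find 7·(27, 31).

Write Q = (27, 31).
Double-and-add on 7 = (111)₂. Start with Q = (27, 31) for the leading 1-bit.
double: tangent at (27, 31): λ = (3·27² + 4)/(2·31) ≡ 18/21. 21⁻¹ ≡ 2 (mod 41) since 21·2 = 42 ≡ 1, so λ ≡ 18·2 ≡ 36.
  x = λ² - 27 - 27 = 1296 - 54 ≡ 12; y = λ·(27 - 12) - 31 ≡ 17. → (12, 17)
add Q: (12, 17) + (27, 31). λ = (31 - 17)/(27 - 12) ≡ 14/15 mod 41. 15⁻¹ ≡ 11 (mod 41), so λ ≡ 31.
  x = λ² - 12 - 27 = 961 - 39 ≡ 20; y = λ·(12 - 20) - 17 ≡ 22. → (20, 22)
double: tangent at (20, 22): λ = (3·20² + 4)/(2·22) ≡ 15/3. 3⁻¹ ≡ 14 (mod 41), so λ ≡ 15·14 ≡ 5.
  x = λ² - 20 - 20 = 25 - 40 ≡ 26; y = λ·(20 - 26) - 22 ≡ 30. → (26, 30)
add Q: (26, 30) + (27, 31). λ = (31 - 30)/(27 - 26) ≡ 1/1 mod 41. 1⁻¹ ≡ 1 (mod 41), so λ ≡ 1.
  x = λ² - 26 - 27 = 1 - 53 ≡ 30; y = λ·(26 - 30) - 30 ≡ 7. → (30, 7)

(30, 7)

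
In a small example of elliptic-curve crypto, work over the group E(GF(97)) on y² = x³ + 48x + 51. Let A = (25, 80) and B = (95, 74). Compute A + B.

(1, 87)

(25, 80) + (95, 74). λ = (74 - 80)/(95 - 25) ≡ 91/70 mod 97. 70⁻¹ ≡ 79 (mod 97) since 70·79 = 5530 ≡ 1, so λ ≡ 11.
  x = λ² - 25 - 95 = 121 - 120 ≡ 1; y = λ·(25 - 1) - 80 ≡ 87. → (1, 87)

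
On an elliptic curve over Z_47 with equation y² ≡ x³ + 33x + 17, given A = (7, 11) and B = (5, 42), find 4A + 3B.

(38, 42)

First 4A:
Repeated addition: build up to 4A.
2A: tangent at (7, 11): λ = (3·7² + 33)/(2·11) ≡ 39/22. 22⁻¹ ≡ 15 (mod 47), so λ ≡ 39·15 ≡ 21.
  x = λ² - 7 - 7 = 441 - 14 ≡ 4; y = λ·(7 - 4) - 11 ≡ 5. → (4, 5)
3A: (4, 5) + (7, 11). λ = (11 - 5)/(7 - 4) ≡ 6/3 mod 47. 3⁻¹ ≡ 16 (mod 47), so λ ≡ 2.
  x = λ² - 4 - 7 = 4 - 11 ≡ 40; y = λ·(4 - 40) - 5 ≡ 17. → (40, 17)
4A: (40, 17) + (7, 11). λ = (11 - 17)/(7 - 40) ≡ 41/14 mod 47. 14⁻¹ ≡ 37 (mod 47), so λ ≡ 13.
  x = λ² - 40 - 7 = 169 - 47 ≡ 28; y = λ·(40 - 28) - 17 ≡ 45. → (28, 45)
4A = (28, 45).
Next 3B:
Repeated addition: build up to 3B.
2B: tangent at (5, 42): λ = (3·5² + 33)/(2·42) ≡ 14/37. 37⁻¹ ≡ 14 (mod 47), so λ ≡ 14·14 ≡ 8.
  x = λ² - 5 - 5 = 64 - 10 ≡ 7; y = λ·(5 - 7) - 42 ≡ 36. → (7, 36)
3B: (7, 36) + (5, 42). λ = (42 - 36)/(5 - 7) ≡ 6/45 mod 47. 45⁻¹ ≡ 23 (mod 47) since 45·23 = 1035 ≡ 1, so λ ≡ 44.
  x = λ² - 7 - 5 = 1936 - 12 ≡ 44; y = λ·(7 - 44) - 36 ≡ 28. → (44, 28)
3B = (44, 28).
Finally 4A + 3B:
(28, 45) + (44, 28). λ = (28 - 45)/(44 - 28) ≡ 30/16 mod 47. 16⁻¹ ≡ 3 (mod 47), so λ ≡ 43.
  x = λ² - 28 - 44 = 1849 - 72 ≡ 38; y = λ·(28 - 38) - 45 ≡ 42. → (38, 42)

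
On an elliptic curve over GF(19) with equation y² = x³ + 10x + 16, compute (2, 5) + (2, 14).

O

The two points share x = 2 and their y-coordinates satisfy 5 + 14 ≡ 0 (mod 19), so they are inverses. Their sum is O.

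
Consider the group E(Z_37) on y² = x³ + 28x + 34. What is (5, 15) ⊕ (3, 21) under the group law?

(5, 15) + (3, 21). λ = (21 - 15)/(3 - 5) ≡ 6/35 mod 37. 35⁻¹ ≡ 18 (mod 37) since 35·18 = 630 ≡ 1, so λ ≡ 34.
  x = λ² - 5 - 3 = 1156 - 8 ≡ 1; y = λ·(5 - 1) - 15 ≡ 10. → (1, 10)

(1, 10)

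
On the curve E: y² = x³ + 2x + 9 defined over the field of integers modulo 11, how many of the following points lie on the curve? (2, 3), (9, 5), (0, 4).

(2, 3): 3² ≡ 9, rhs ≡ 10 → off.
(9, 5): 5² ≡ 3, rhs ≡ 8 → off.
(0, 4): 4² ≡ 5, rhs ≡ 9 → off.

0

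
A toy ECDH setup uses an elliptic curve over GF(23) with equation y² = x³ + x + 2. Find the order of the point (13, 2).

6

2P: tangent at (13, 2): λ = (3·13² + 1)/(2·2) ≡ 2/4. 4⁻¹ ≡ 6 (mod 23), so λ ≡ 2·6 ≡ 12.
  x = λ² - 13 - 13 = 144 - 26 ≡ 3; y = λ·(13 - 3) - 2 ≡ 3. → (3, 3)
3P: (3, 3) + (13, 2). λ = (2 - 3)/(13 - 3) ≡ 22/10 mod 23. 10⁻¹ ≡ 7 (mod 23), so λ ≡ 16.
  x = λ² - 3 - 13 = 256 - 16 ≡ 10; y = λ·(3 - 10) - 3 ≡ 0. → (10, 0)
4P: (10, 0) + (13, 2). λ = (2 - 0)/(13 - 10) ≡ 2/3 mod 23. 3⁻¹ ≡ 8 (mod 23), so λ ≡ 16.
  x = λ² - 10 - 13 = 256 - 23 ≡ 3; y = λ·(10 - 3) - 0 ≡ 20. → (3, 20)
5P: (3, 20) + (13, 2). λ = (2 - 20)/(13 - 3) ≡ 5/10 mod 23. 10⁻¹ ≡ 7 (mod 23), so λ ≡ 12.
  x = λ² - 3 - 13 = 144 - 16 ≡ 13; y = λ·(3 - 13) - 20 ≡ 21. → (13, 21)
6P: (13, 21) + (13, 2): same x and y₁ ≡ -y₂, so the sum is 𝒪.
6P = 𝒪, so the order is 6.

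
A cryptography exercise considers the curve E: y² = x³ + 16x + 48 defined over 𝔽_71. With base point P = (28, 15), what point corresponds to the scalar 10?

(38, 52)

Repeated addition: build up to 10P.
2P: tangent at (28, 15): λ = (3·28² + 16)/(2·15) ≡ 25/30. 30⁻¹ ≡ 45 (mod 71) since 30·45 = 1350 ≡ 1, so λ ≡ 25·45 ≡ 60.
  x = λ² - 28 - 28 = 3600 - 56 ≡ 65; y = λ·(28 - 65) - 15 ≡ 37. → (65, 37)
3P: (65, 37) + (28, 15). λ = (15 - 37)/(28 - 65) ≡ 49/34 mod 71. 34⁻¹ ≡ 23 (mod 71) since 34·23 = 782 ≡ 1, so λ ≡ 62.
  x = λ² - 65 - 28 = 3844 - 93 ≡ 59; y = λ·(65 - 59) - 37 ≡ 51. → (59, 51)
4P: (59, 51) + (28, 15). λ = (15 - 51)/(28 - 59) ≡ 35/40 mod 71. 40⁻¹ ≡ 16 (mod 71), so λ ≡ 63.
  x = λ² - 59 - 28 = 3969 - 87 ≡ 48; y = λ·(59 - 48) - 51 ≡ 3. → (48, 3)
5P: (48, 3) + (28, 15). λ = (15 - 3)/(28 - 48) ≡ 12/51 mod 71. 51⁻¹ ≡ 39 (mod 71) since 51·39 = 1989 ≡ 1, so λ ≡ 42.
  x = λ² - 48 - 28 = 1764 - 76 ≡ 55; y = λ·(48 - 55) - 3 ≡ 58. → (55, 58)
6P: (55, 58) + (28, 15). λ = (15 - 58)/(28 - 55) ≡ 28/44 mod 71. 44⁻¹ ≡ 21 (mod 71), so λ ≡ 20.
  x = λ² - 55 - 28 = 400 - 83 ≡ 33; y = λ·(55 - 33) - 58 ≡ 27. → (33, 27)
7P: (33, 27) + (28, 15). λ = (15 - 27)/(28 - 33) ≡ 59/66 mod 71. 66⁻¹ ≡ 14 (mod 71) since 66·14 = 924 ≡ 1, so λ ≡ 45.
  x = λ² - 33 - 28 = 2025 - 61 ≡ 47; y = λ·(33 - 47) - 27 ≡ 53. → (47, 53)
8P: (47, 53) + (28, 15). λ = (15 - 53)/(28 - 47) ≡ 33/52 mod 71. 52⁻¹ ≡ 56 (mod 71), so λ ≡ 2.
  x = λ² - 47 - 28 = 4 - 75 ≡ 0; y = λ·(47 - 0) - 53 ≡ 41. → (0, 41)
9P: (0, 41) + (28, 15). λ = (15 - 41)/(28 - 0) ≡ 45/28 mod 71. 28⁻¹ ≡ 33 (mod 71) since 28·33 = 924 ≡ 1, so λ ≡ 65.
  x = λ² - 0 - 28 = 4225 - 28 ≡ 8; y = λ·(0 - 8) - 41 ≡ 7. → (8, 7)
10P: (8, 7) + (28, 15). λ = (15 - 7)/(28 - 8) ≡ 8/20 mod 71. 20⁻¹ ≡ 32 (mod 71), so λ ≡ 43.
  x = λ² - 8 - 28 = 1849 - 36 ≡ 38; y = λ·(8 - 38) - 7 ≡ 52. → (38, 52)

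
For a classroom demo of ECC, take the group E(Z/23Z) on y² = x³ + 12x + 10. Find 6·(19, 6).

(19, 6)

Write P = (19, 6).
Repeated addition: build up to 6P.
2P: tangent at (19, 6): λ = (3·19² + 12)/(2·6) ≡ 14/12. 12⁻¹ ≡ 2 (mod 23) since 12·2 = 24 ≡ 1, so λ ≡ 14·2 ≡ 5.
  x = λ² - 19 - 19 = 25 - 38 ≡ 10; y = λ·(19 - 10) - 6 ≡ 16. → (10, 16)
3P: (10, 16) + (19, 6). λ = (6 - 16)/(19 - 10) ≡ 13/9 mod 23. 9⁻¹ ≡ 18 (mod 23), so λ ≡ 4.
  x = λ² - 10 - 19 = 16 - 29 ≡ 10; y = λ·(10 - 10) - 16 ≡ 7. → (10, 7)
4P: (10, 7) + (19, 6). λ = (6 - 7)/(19 - 10) ≡ 22/9 mod 23. 9⁻¹ ≡ 18 (mod 23) since 9·18 = 162 ≡ 1, so λ ≡ 5.
  x = λ² - 10 - 19 = 25 - 29 ≡ 19; y = λ·(10 - 19) - 7 ≡ 17. → (19, 17)
5P: (19, 17) + (19, 6): same x and y₁ ≡ -y₂, so the sum is O.
6P: O + (19, 6) = (19, 6) (identity).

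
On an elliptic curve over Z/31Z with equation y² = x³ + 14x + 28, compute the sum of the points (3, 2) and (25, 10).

(8, 30)

(3, 2) + (25, 10). λ = (10 - 2)/(25 - 3) ≡ 8/22 mod 31. 22⁻¹ ≡ 24 (mod 31) since 22·24 = 528 ≡ 1, so λ ≡ 6.
  x = λ² - 3 - 25 = 36 - 28 ≡ 8; y = λ·(3 - 8) - 2 ≡ 30. → (8, 30)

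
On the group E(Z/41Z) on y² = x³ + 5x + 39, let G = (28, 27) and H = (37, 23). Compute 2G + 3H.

First 2G:
Repeated addition: build up to 2G.
2G: tangent at (28, 27): λ = (3·28² + 5)/(2·27) ≡ 20/13. 13⁻¹ ≡ 19 (mod 41), so λ ≡ 20·19 ≡ 11.
  x = λ² - 28 - 28 = 121 - 56 ≡ 24; y = λ·(28 - 24) - 27 ≡ 17. → (24, 17)
2G = (24, 17).
Next 3H:
Repeated addition: build up to 3H.
2H: tangent at (37, 23): λ = (3·37² + 5)/(2·23) ≡ 12/5. 5⁻¹ ≡ 33 (mod 41) since 5·33 = 165 ≡ 1, so λ ≡ 12·33 ≡ 27.
  x = λ² - 37 - 37 = 729 - 74 ≡ 40; y = λ·(37 - 40) - 23 ≡ 19. → (40, 19)
3H: (40, 19) + (37, 23). λ = (23 - 19)/(37 - 40) ≡ 4/38 mod 41. 38⁻¹ ≡ 27 (mod 41) since 38·27 = 1026 ≡ 1, so λ ≡ 26.
  x = λ² - 40 - 37 = 676 - 77 ≡ 25; y = λ·(40 - 25) - 19 ≡ 2. → (25, 2)
3H = (25, 2).
Finally 2G + 3H:
(24, 17) + (25, 2). λ = (2 - 17)/(25 - 24) ≡ 26/1 mod 41. 1⁻¹ ≡ 1 (mod 41) since 1·1 = 1 ≡ 1, so λ ≡ 26.
  x = λ² - 24 - 25 = 676 - 49 ≡ 12; y = λ·(24 - 12) - 17 ≡ 8. → (12, 8)

(12, 8)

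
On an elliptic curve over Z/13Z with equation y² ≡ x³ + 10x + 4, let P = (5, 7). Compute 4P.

Repeated addition: build up to 4P.
2P: tangent at (5, 7): λ = (3·5² + 10)/(2·7) ≡ 7/1. 1⁻¹ ≡ 1 (mod 13), so λ ≡ 7·1 ≡ 7.
  x = λ² - 5 - 5 = 49 - 10 ≡ 0; y = λ·(5 - 0) - 7 ≡ 2. → (0, 2)
3P: (0, 2) + (5, 7). λ = (7 - 2)/(5 - 0) ≡ 5/5 mod 13. 5⁻¹ ≡ 8 (mod 13), so λ ≡ 1.
  x = λ² - 0 - 5 = 1 - 5 ≡ 9; y = λ·(0 - 9) - 2 ≡ 2. → (9, 2)
4P: (9, 2) + (5, 7). λ = (7 - 2)/(5 - 9) ≡ 5/9 mod 13. 9⁻¹ ≡ 3 (mod 13) since 9·3 = 27 ≡ 1, so λ ≡ 2.
  x = λ² - 9 - 5 = 4 - 14 ≡ 3; y = λ·(9 - 3) - 2 ≡ 10. → (3, 10)

(3, 10)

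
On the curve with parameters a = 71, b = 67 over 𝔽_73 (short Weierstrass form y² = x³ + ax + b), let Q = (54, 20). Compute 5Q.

Double-and-add on 5 = (101)₂. Start with Q = (54, 20) for the leading 1-bit.
double: tangent at (54, 20): λ = (3·54² + 71)/(2·20) ≡ 59/40. 40⁻¹ ≡ 42 (mod 73), so λ ≡ 59·42 ≡ 69.
  x = λ² - 54 - 54 = 4761 - 108 ≡ 54; y = λ·(54 - 54) - 20 ≡ 53. → (54, 53)
double: tangent at (54, 53): λ = (3·54² + 71)/(2·53) ≡ 59/33. 33⁻¹ ≡ 31 (mod 73) since 33·31 = 1023 ≡ 1, so λ ≡ 59·31 ≡ 4.
  x = λ² - 54 - 54 = 16 - 108 ≡ 54; y = λ·(54 - 54) - 53 ≡ 20. → (54, 20)
add Q: tangent at (54, 20): λ = (3·54² + 71)/(2·20) ≡ 59/40. 40⁻¹ ≡ 42 (mod 73), so λ ≡ 59·42 ≡ 69.
  x = λ² - 54 - 54 = 4761 - 108 ≡ 54; y = λ·(54 - 54) - 20 ≡ 53. → (54, 53)

(54, 53)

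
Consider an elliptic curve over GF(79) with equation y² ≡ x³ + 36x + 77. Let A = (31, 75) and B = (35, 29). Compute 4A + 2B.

(29, 54)

First 4A:
Double-and-add on 4 = (100)₂. Start with A = (31, 75) for the leading 1-bit.
double: tangent at (31, 75): λ = (3·31² + 36)/(2·75) ≡ 75/71. 71⁻¹ ≡ 69 (mod 79) since 71·69 = 4899 ≡ 1, so λ ≡ 75·69 ≡ 40.
  x = λ² - 31 - 31 = 1600 - 62 ≡ 37; y = λ·(31 - 37) - 75 ≡ 1. → (37, 1)
double: tangent at (37, 1): λ = (3·37² + 36)/(2·1) ≡ 35/2. 2⁻¹ ≡ 40 (mod 79), so λ ≡ 35·40 ≡ 57.
  x = λ² - 37 - 37 = 3249 - 74 ≡ 15; y = λ·(37 - 15) - 1 ≡ 68. → (15, 68)
4A = (15, 68).
Next 2B:
Repeated addition: build up to 2B.
2B: tangent at (35, 29): λ = (3·35² + 36)/(2·29) ≡ 77/58. 58⁻¹ ≡ 15 (mod 79), so λ ≡ 77·15 ≡ 49.
  x = λ² - 35 - 35 = 2401 - 70 ≡ 40; y = λ·(35 - 40) - 29 ≡ 42. → (40, 42)
2B = (40, 42).
Finally 4A + 2B:
(15, 68) + (40, 42). λ = (42 - 68)/(40 - 15) ≡ 53/25 mod 79. 25⁻¹ ≡ 19 (mod 79), so λ ≡ 59.
  x = λ² - 15 - 40 = 3481 - 55 ≡ 29; y = λ·(15 - 29) - 68 ≡ 54. → (29, 54)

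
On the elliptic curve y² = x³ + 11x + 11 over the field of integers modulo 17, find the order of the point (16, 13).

2P: tangent at (16, 13): λ = (3·16² + 11)/(2·13) ≡ 14/9. 9⁻¹ ≡ 2 (mod 17), so λ ≡ 14·2 ≡ 11.
  x = λ² - 16 - 16 = 121 - 32 ≡ 4; y = λ·(16 - 4) - 13 ≡ 0. → (4, 0)
3P: (4, 0) + (16, 13). λ = (13 - 0)/(16 - 4) ≡ 13/12 mod 17. 12⁻¹ ≡ 10 (mod 17) since 12·10 = 120 ≡ 1, so λ ≡ 11.
  x = λ² - 4 - 16 = 121 - 20 ≡ 16; y = λ·(4 - 16) - 0 ≡ 4. → (16, 4)
4P: (16, 4) + (16, 13): same x and y₁ ≡ -y₂, so the sum is 𝒪.
4P = 𝒪, so the order is 4.

4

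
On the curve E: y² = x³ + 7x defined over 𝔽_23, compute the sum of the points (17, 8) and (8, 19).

(10, 9)

(17, 8) + (8, 19). λ = (19 - 8)/(8 - 17) ≡ 11/14 mod 23. 14⁻¹ ≡ 5 (mod 23) since 14·5 = 70 ≡ 1, so λ ≡ 9.
  x = λ² - 17 - 8 = 81 - 25 ≡ 10; y = λ·(17 - 10) - 8 ≡ 9. → (10, 9)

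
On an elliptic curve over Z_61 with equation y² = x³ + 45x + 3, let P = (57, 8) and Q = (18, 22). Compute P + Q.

(57, 8) + (18, 22). λ = (22 - 8)/(18 - 57) ≡ 14/22 mod 61. 22⁻¹ ≡ 25 (mod 61) since 22·25 = 550 ≡ 1, so λ ≡ 45.
  x = λ² - 57 - 18 = 2025 - 75 ≡ 59; y = λ·(57 - 59) - 8 ≡ 24. → (59, 24)

(59, 24)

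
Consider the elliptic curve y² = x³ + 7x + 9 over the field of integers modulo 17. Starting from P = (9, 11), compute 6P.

Double-and-add on 6 = (110)₂. Start with P = (9, 11) for the leading 1-bit.
double: tangent at (9, 11): λ = (3·9² + 7)/(2·11) ≡ 12/5. 5⁻¹ ≡ 7 (mod 17), so λ ≡ 12·7 ≡ 16.
  x = λ² - 9 - 9 = 256 - 18 ≡ 0; y = λ·(9 - 0) - 11 ≡ 14. → (0, 14)
add P: (0, 14) + (9, 11). λ = (11 - 14)/(9 - 0) ≡ 14/9 mod 17. 9⁻¹ ≡ 2 (mod 17), so λ ≡ 11.
  x = λ² - 0 - 9 = 121 - 9 ≡ 10; y = λ·(0 - 10) - 14 ≡ 12. → (10, 12)
double: tangent at (10, 12): λ = (3·10² + 7)/(2·12) ≡ 1/7. 7⁻¹ ≡ 5 (mod 17), so λ ≡ 1·5 ≡ 5.
  x = λ² - 10 - 10 = 25 - 20 ≡ 5; y = λ·(10 - 5) - 12 ≡ 13. → (5, 13)

(5, 13)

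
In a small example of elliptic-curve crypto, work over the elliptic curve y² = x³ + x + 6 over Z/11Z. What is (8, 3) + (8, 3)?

(7, 9)

tangent at (8, 3): λ = (3·8² + 1)/(2·3) ≡ 6/6. 6⁻¹ ≡ 2 (mod 11), so λ ≡ 6·2 ≡ 1.
  x = λ² - 8 - 8 = 1 - 16 ≡ 7; y = λ·(8 - 7) - 3 ≡ 9. → (7, 9)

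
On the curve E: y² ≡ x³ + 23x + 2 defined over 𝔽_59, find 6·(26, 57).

(1, 12)

Write G = (26, 57).
Repeated addition: build up to 6G.
2G: tangent at (26, 57): λ = (3·26² + 23)/(2·57) ≡ 45/55. 55⁻¹ ≡ 44 (mod 59) since 55·44 = 2420 ≡ 1, so λ ≡ 45·44 ≡ 33.
  x = λ² - 26 - 26 = 1089 - 52 ≡ 34; y = λ·(26 - 34) - 57 ≡ 33. → (34, 33)
3G: (34, 33) + (26, 57). λ = (57 - 33)/(26 - 34) ≡ 24/51 mod 59. 51⁻¹ ≡ 22 (mod 59), so λ ≡ 56.
  x = λ² - 34 - 26 = 3136 - 60 ≡ 8; y = λ·(34 - 8) - 33 ≡ 7. → (8, 7)
4G: (8, 7) + (26, 57). λ = (57 - 7)/(26 - 8) ≡ 50/18 mod 59. 18⁻¹ ≡ 23 (mod 59), so λ ≡ 29.
  x = λ² - 8 - 26 = 841 - 34 ≡ 40; y = λ·(8 - 40) - 7 ≡ 9. → (40, 9)
5G: (40, 9) + (26, 57). λ = (57 - 9)/(26 - 40) ≡ 48/45 mod 59. 45⁻¹ ≡ 21 (mod 59) since 45·21 = 945 ≡ 1, so λ ≡ 5.
  x = λ² - 40 - 26 = 25 - 66 ≡ 18; y = λ·(40 - 18) - 9 ≡ 42. → (18, 42)
6G: (18, 42) + (26, 57). λ = (57 - 42)/(26 - 18) ≡ 15/8 mod 59. 8⁻¹ ≡ 37 (mod 59), so λ ≡ 24.
  x = λ² - 18 - 26 = 576 - 44 ≡ 1; y = λ·(18 - 1) - 42 ≡ 12. → (1, 12)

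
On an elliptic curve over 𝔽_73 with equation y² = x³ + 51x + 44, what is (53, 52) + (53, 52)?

tangent at (53, 52): λ = (3·53² + 51)/(2·52) ≡ 10/31. 31⁻¹ ≡ 33 (mod 73) since 31·33 = 1023 ≡ 1, so λ ≡ 10·33 ≡ 38.
  x = λ² - 53 - 53 = 1444 - 106 ≡ 24; y = λ·(53 - 24) - 52 ≡ 28. → (24, 28)

(24, 28)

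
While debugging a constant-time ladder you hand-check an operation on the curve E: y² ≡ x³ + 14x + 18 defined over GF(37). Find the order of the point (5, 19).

2P: tangent at (5, 19): λ = (3·5² + 14)/(2·19) ≡ 15/1. 1⁻¹ ≡ 1 (mod 37) since 1·1 = 1 ≡ 1, so λ ≡ 15·1 ≡ 15.
  x = λ² - 5 - 5 = 225 - 10 ≡ 30; y = λ·(5 - 30) - 19 ≡ 13. → (30, 13)
3P: (30, 13) + (5, 19). λ = (19 - 13)/(5 - 30) ≡ 6/12 mod 37. 12⁻¹ ≡ 34 (mod 37) since 12·34 = 408 ≡ 1, so λ ≡ 19.
  x = λ² - 30 - 5 = 361 - 35 ≡ 30; y = λ·(30 - 30) - 13 ≡ 24. → (30, 24)
4P: (30, 24) + (5, 19). λ = (19 - 24)/(5 - 30) ≡ 32/12 mod 37. 12⁻¹ ≡ 34 (mod 37), so λ ≡ 15.
  x = λ² - 30 - 5 = 225 - 35 ≡ 5; y = λ·(30 - 5) - 24 ≡ 18. → (5, 18)
5P: (5, 18) + (5, 19): same x and y₁ ≡ -y₂, so the sum is O.
5P = O, so the order is 5.

5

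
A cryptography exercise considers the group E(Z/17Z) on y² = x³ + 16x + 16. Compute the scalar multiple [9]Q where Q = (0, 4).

(16, 4)

Repeated addition: build up to 9Q.
2Q: tangent at (0, 4): λ = (3·0² + 16)/(2·4) ≡ 16/8. 8⁻¹ ≡ 15 (mod 17), so λ ≡ 16·15 ≡ 2.
  x = λ² - 0 - 0 = 4 - 0 ≡ 4; y = λ·(0 - 4) - 4 ≡ 5. → (4, 5)
3Q: (4, 5) + (0, 4). λ = (4 - 5)/(0 - 4) ≡ 16/13 mod 17. 13⁻¹ ≡ 4 (mod 17), so λ ≡ 13.
  x = λ² - 4 - 0 = 169 - 4 ≡ 12; y = λ·(4 - 12) - 5 ≡ 10. → (12, 10)
4Q: (12, 10) + (0, 4). λ = (4 - 10)/(0 - 12) ≡ 11/5 mod 17. 5⁻¹ ≡ 7 (mod 17), so λ ≡ 9.
  x = λ² - 12 - 0 = 81 - 12 ≡ 1; y = λ·(12 - 1) - 10 ≡ 4. → (1, 4)
5Q: (1, 4) + (0, 4). λ = (4 - 4)/(0 - 1) ≡ 0/16 mod 17. 16⁻¹ ≡ 16 (mod 17) since 16·16 = 256 ≡ 1, so λ ≡ 0.
  x = λ² - 1 - 0 = 0 - 1 ≡ 16; y = λ·(1 - 16) - 4 ≡ 13. → (16, 13)
6Q: (16, 13) + (0, 4). λ = (4 - 13)/(0 - 16) ≡ 8/1 mod 17. 1⁻¹ ≡ 1 (mod 17), so λ ≡ 8.
  x = λ² - 16 - 0 = 64 - 16 ≡ 14; y = λ·(16 - 14) - 13 ≡ 3. → (14, 3)
7Q: (14, 3) + (0, 4). λ = (4 - 3)/(0 - 14) ≡ 1/3 mod 17. 3⁻¹ ≡ 6 (mod 17) since 3·6 = 18 ≡ 1, so λ ≡ 6.
  x = λ² - 14 - 0 = 36 - 14 ≡ 5; y = λ·(14 - 5) - 3 ≡ 0. → (5, 0)
8Q: (5, 0) + (0, 4). λ = (4 - 0)/(0 - 5) ≡ 4/12 mod 17. 12⁻¹ ≡ 10 (mod 17) since 12·10 = 120 ≡ 1, so λ ≡ 6.
  x = λ² - 5 - 0 = 36 - 5 ≡ 14; y = λ·(5 - 14) - 0 ≡ 14. → (14, 14)
9Q: (14, 14) + (0, 4). λ = (4 - 14)/(0 - 14) ≡ 7/3 mod 17. 3⁻¹ ≡ 6 (mod 17), so λ ≡ 8.
  x = λ² - 14 - 0 = 64 - 14 ≡ 16; y = λ·(14 - 16) - 14 ≡ 4. → (16, 4)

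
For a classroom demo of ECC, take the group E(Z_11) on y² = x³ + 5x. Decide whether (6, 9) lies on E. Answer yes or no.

yes

y² = 9² ≡ 4; x³ + 5x + 0 = 246 ≡ 4 (mod 11). 4 = 4.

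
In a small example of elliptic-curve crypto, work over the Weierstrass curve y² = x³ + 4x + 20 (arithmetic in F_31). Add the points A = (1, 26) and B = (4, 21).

(1, 26) + (4, 21). λ = (21 - 26)/(4 - 1) ≡ 26/3 mod 31. 3⁻¹ ≡ 21 (mod 31), so λ ≡ 19.
  x = λ² - 1 - 4 = 361 - 5 ≡ 15; y = λ·(1 - 15) - 26 ≡ 18. → (15, 18)

(15, 18)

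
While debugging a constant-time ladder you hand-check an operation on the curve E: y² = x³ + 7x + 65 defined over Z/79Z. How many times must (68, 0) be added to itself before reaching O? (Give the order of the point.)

2

2P: (68, 0) + (68, 0): same x and y₁ ≡ -y₂, so the sum is O.
2P = O, so the order is 2.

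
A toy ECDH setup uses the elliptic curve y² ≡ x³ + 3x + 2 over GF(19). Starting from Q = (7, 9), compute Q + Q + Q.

(10, 5)

Repeated addition: build up to 3Q.
2Q: tangent at (7, 9): λ = (3·7² + 3)/(2·9) ≡ 17/18. 18⁻¹ ≡ 18 (mod 19), so λ ≡ 17·18 ≡ 2.
  x = λ² - 7 - 7 = 4 - 14 ≡ 9; y = λ·(7 - 9) - 9 ≡ 6. → (9, 6)
3Q: (9, 6) + (7, 9). λ = (9 - 6)/(7 - 9) ≡ 3/17 mod 19. 17⁻¹ ≡ 9 (mod 19), so λ ≡ 8.
  x = λ² - 9 - 7 = 64 - 16 ≡ 10; y = λ·(9 - 10) - 6 ≡ 5. → (10, 5)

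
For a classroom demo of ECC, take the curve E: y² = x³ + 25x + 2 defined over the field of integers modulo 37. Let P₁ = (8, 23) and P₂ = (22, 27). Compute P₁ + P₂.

(8, 23) + (22, 27). λ = (27 - 23)/(22 - 8) ≡ 4/14 mod 37. 14⁻¹ ≡ 8 (mod 37) since 14·8 = 112 ≡ 1, so λ ≡ 32.
  x = λ² - 8 - 22 = 1024 - 30 ≡ 32; y = λ·(8 - 32) - 23 ≡ 23. → (32, 23)

(32, 23)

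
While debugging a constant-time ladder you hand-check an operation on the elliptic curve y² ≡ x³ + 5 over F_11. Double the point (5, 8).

tangent at (5, 8): λ = (3·5² + 0)/(2·8) ≡ 9/5. 5⁻¹ ≡ 9 (mod 11) since 5·9 = 45 ≡ 1, so λ ≡ 9·9 ≡ 4.
  x = λ² - 5 - 5 = 16 - 10 ≡ 6; y = λ·(5 - 6) - 8 ≡ 10. → (6, 10)

(6, 10)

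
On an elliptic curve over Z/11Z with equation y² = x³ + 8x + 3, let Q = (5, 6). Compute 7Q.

Double-and-add on 7 = (111)₂. Start with Q = (5, 6) for the leading 1-bit.
double: tangent at (5, 6): λ = (3·5² + 8)/(2·6) ≡ 6/1. 1⁻¹ ≡ 1 (mod 11), so λ ≡ 6·1 ≡ 6.
  x = λ² - 5 - 5 = 36 - 10 ≡ 4; y = λ·(5 - 4) - 6 ≡ 0. → (4, 0)
add Q: (4, 0) + (5, 6). λ = (6 - 0)/(5 - 4) ≡ 6/1 mod 11. 1⁻¹ ≡ 1 (mod 11), so λ ≡ 6.
  x = λ² - 4 - 5 = 36 - 9 ≡ 5; y = λ·(4 - 5) - 0 ≡ 5. → (5, 5)
double: tangent at (5, 5): λ = (3·5² + 8)/(2·5) ≡ 6/10. 10⁻¹ ≡ 10 (mod 11), so λ ≡ 6·10 ≡ 5.
  x = λ² - 5 - 5 = 25 - 10 ≡ 4; y = λ·(5 - 4) - 5 ≡ 0. → (4, 0)
add Q: (4, 0) + (5, 6). λ = (6 - 0)/(5 - 4) ≡ 6/1 mod 11. 1⁻¹ ≡ 1 (mod 11), so λ ≡ 6.
  x = λ² - 4 - 5 = 36 - 9 ≡ 5; y = λ·(4 - 5) - 0 ≡ 5. → (5, 5)

(5, 5)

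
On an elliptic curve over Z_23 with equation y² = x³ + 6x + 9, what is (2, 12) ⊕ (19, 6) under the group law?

(3, 10)

(2, 12) + (19, 6). λ = (6 - 12)/(19 - 2) ≡ 17/17 mod 23. 17⁻¹ ≡ 19 (mod 23) since 17·19 = 323 ≡ 1, so λ ≡ 1.
  x = λ² - 2 - 19 = 1 - 21 ≡ 3; y = λ·(2 - 3) - 12 ≡ 10. → (3, 10)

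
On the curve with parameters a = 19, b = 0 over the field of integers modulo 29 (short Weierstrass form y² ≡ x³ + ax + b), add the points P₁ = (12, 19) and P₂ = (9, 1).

(12, 19) + (9, 1). λ = (1 - 19)/(9 - 12) ≡ 11/26 mod 29. 26⁻¹ ≡ 19 (mod 29), so λ ≡ 6.
  x = λ² - 12 - 9 = 36 - 21 ≡ 15; y = λ·(12 - 15) - 19 ≡ 21. → (15, 21)

(15, 21)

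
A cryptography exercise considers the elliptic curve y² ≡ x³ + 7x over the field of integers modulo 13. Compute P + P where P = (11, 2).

tangent at (11, 2): λ = (3·11² + 7)/(2·2) ≡ 6/4. 4⁻¹ ≡ 10 (mod 13) since 4·10 = 40 ≡ 1, so λ ≡ 6·10 ≡ 8.
  x = λ² - 11 - 11 = 64 - 22 ≡ 3; y = λ·(11 - 3) - 2 ≡ 10. → (3, 10)

(3, 10)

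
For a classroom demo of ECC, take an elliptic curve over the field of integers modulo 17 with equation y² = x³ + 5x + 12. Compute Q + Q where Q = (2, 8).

(13, 9)

tangent at (2, 8): λ = (3·2² + 5)/(2·8) ≡ 0/16. 16⁻¹ ≡ 16 (mod 17), so λ ≡ 0·16 ≡ 0.
  x = λ² - 2 - 2 = 0 - 4 ≡ 13; y = λ·(2 - 13) - 8 ≡ 9. → (13, 9)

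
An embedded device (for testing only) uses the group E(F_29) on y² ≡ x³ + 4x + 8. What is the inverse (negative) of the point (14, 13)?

(14, 16)

-(14, 13) = (14, -13 mod 29) = (14, 16).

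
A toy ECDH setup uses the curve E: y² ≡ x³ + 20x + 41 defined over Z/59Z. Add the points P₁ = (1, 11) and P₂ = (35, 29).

(1, 11) + (35, 29). λ = (29 - 11)/(35 - 1) ≡ 18/34 mod 59. 34⁻¹ ≡ 33 (mod 59), so λ ≡ 4.
  x = λ² - 1 - 35 = 16 - 36 ≡ 39; y = λ·(1 - 39) - 11 ≡ 14. → (39, 14)

(39, 14)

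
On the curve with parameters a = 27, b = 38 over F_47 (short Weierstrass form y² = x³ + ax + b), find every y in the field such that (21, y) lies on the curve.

x³ + 27x + 38 = 9866 ≡ 43 (mod 47).
43 is a non-residue mod 47; no y exists.

none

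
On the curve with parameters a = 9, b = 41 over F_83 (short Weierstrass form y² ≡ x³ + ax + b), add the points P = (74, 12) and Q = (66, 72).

(74, 12) + (66, 72). λ = (72 - 12)/(66 - 74) ≡ 60/75 mod 83. 75⁻¹ ≡ 31 (mod 83), so λ ≡ 34.
  x = λ² - 74 - 66 = 1156 - 140 ≡ 20; y = λ·(74 - 20) - 12 ≡ 81. → (20, 81)

(20, 81)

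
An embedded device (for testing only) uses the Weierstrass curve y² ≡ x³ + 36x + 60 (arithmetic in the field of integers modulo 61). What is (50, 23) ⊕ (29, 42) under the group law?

(47, 44)

(50, 23) + (29, 42). λ = (42 - 23)/(29 - 50) ≡ 19/40 mod 61. 40⁻¹ ≡ 29 (mod 61), so λ ≡ 2.
  x = λ² - 50 - 29 = 4 - 79 ≡ 47; y = λ·(50 - 47) - 23 ≡ 44. → (47, 44)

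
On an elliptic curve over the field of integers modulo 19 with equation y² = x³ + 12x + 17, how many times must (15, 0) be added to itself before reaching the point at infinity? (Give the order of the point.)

2P: (15, 0) + (15, 0): same x and y₁ ≡ -y₂, so the sum is the point at infinity.
2P = the point at infinity, so the order is 2.

2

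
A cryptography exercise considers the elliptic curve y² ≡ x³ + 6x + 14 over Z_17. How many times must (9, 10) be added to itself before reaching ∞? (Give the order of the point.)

2P: tangent at (9, 10): λ = (3·9² + 6)/(2·10) ≡ 11/3. 3⁻¹ ≡ 6 (mod 17) since 3·6 = 18 ≡ 1, so λ ≡ 11·6 ≡ 15.
  x = λ² - 9 - 9 = 225 - 18 ≡ 3; y = λ·(9 - 3) - 10 ≡ 12. → (3, 12)
3P: (3, 12) + (9, 10). λ = (10 - 12)/(9 - 3) ≡ 15/6 mod 17. 6⁻¹ ≡ 3 (mod 17), so λ ≡ 11.
  x = λ² - 3 - 9 = 121 - 12 ≡ 7; y = λ·(3 - 7) - 12 ≡ 12. → (7, 12)
4P: (7, 12) + (9, 10). λ = (10 - 12)/(9 - 7) ≡ 15/2 mod 17. 2⁻¹ ≡ 9 (mod 17), so λ ≡ 16.
  x = λ² - 7 - 9 = 256 - 16 ≡ 2; y = λ·(7 - 2) - 12 ≡ 0. → (2, 0)
5P: (2, 0) + (9, 10). λ = (10 - 0)/(9 - 2) ≡ 10/7 mod 17. 7⁻¹ ≡ 5 (mod 17) since 7·5 = 35 ≡ 1, so λ ≡ 16.
  x = λ² - 2 - 9 = 256 - 11 ≡ 7; y = λ·(2 - 7) - 0 ≡ 5. → (7, 5)
6P: (7, 5) + (9, 10). λ = (10 - 5)/(9 - 7) ≡ 5/2 mod 17. 2⁻¹ ≡ 9 (mod 17) since 2·9 = 18 ≡ 1, so λ ≡ 11.
  x = λ² - 7 - 9 = 121 - 16 ≡ 3; y = λ·(7 - 3) - 5 ≡ 5. → (3, 5)
7P: (3, 5) + (9, 10). λ = (10 - 5)/(9 - 3) ≡ 5/6 mod 17. 6⁻¹ ≡ 3 (mod 17), so λ ≡ 15.
  x = λ² - 3 - 9 = 225 - 12 ≡ 9; y = λ·(3 - 9) - 5 ≡ 7. → (9, 7)
8P: (9, 7) + (9, 10): same x and y₁ ≡ -y₂, so the sum is ∞.
8P = ∞, so the order is 8.

8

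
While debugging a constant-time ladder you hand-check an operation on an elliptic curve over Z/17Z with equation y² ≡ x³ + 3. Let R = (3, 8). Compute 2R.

tangent at (3, 8): λ = (3·3² + 0)/(2·8) ≡ 10/16. 16⁻¹ ≡ 16 (mod 17), so λ ≡ 10·16 ≡ 7.
  x = λ² - 3 - 3 = 49 - 6 ≡ 9; y = λ·(3 - 9) - 8 ≡ 1. → (9, 1)

(9, 1)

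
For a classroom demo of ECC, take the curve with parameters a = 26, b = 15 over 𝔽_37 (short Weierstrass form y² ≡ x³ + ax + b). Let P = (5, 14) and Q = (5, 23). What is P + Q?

The two points share x = 5 and their y-coordinates satisfy 14 + 23 ≡ 0 (mod 37), so they are inverses. Their sum is ∞.

O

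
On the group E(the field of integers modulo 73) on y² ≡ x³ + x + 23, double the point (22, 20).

tangent at (22, 20): λ = (3·22² + 1)/(2·20) ≡ 66/40. 40⁻¹ ≡ 42 (mod 73), so λ ≡ 66·42 ≡ 71.
  x = λ² - 22 - 22 = 5041 - 44 ≡ 33; y = λ·(22 - 33) - 20 ≡ 2. → (33, 2)

(33, 2)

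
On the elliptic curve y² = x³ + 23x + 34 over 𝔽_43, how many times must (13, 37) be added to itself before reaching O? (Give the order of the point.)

2P: tangent at (13, 37): λ = (3·13² + 23)/(2·37) ≡ 14/31. 31⁻¹ ≡ 25 (mod 43) since 31·25 = 775 ≡ 1, so λ ≡ 14·25 ≡ 6.
  x = λ² - 13 - 13 = 36 - 26 ≡ 10; y = λ·(13 - 10) - 37 ≡ 24. → (10, 24)
3P: (10, 24) + (13, 37). λ = (37 - 24)/(13 - 10) ≡ 13/3 mod 43. 3⁻¹ ≡ 29 (mod 43), so λ ≡ 33.
  x = λ² - 10 - 13 = 1089 - 23 ≡ 34; y = λ·(10 - 34) - 24 ≡ 1. → (34, 1)
4P: (34, 1) + (13, 37). λ = (37 - 1)/(13 - 34) ≡ 36/22 mod 43. 22⁻¹ ≡ 2 (mod 43), so λ ≡ 29.
  x = λ² - 34 - 13 = 841 - 47 ≡ 20; y = λ·(34 - 20) - 1 ≡ 18. → (20, 18)
5P: (20, 18) + (13, 37). λ = (37 - 18)/(13 - 20) ≡ 19/36 mod 43. 36⁻¹ ≡ 6 (mod 43), so λ ≡ 28.
  x = λ² - 20 - 13 = 784 - 33 ≡ 20; y = λ·(20 - 20) - 18 ≡ 25. → (20, 25)
6P: (20, 25) + (13, 37). λ = (37 - 25)/(13 - 20) ≡ 12/36 mod 43. 36⁻¹ ≡ 6 (mod 43) since 36·6 = 216 ≡ 1, so λ ≡ 29.
  x = λ² - 20 - 13 = 841 - 33 ≡ 34; y = λ·(20 - 34) - 25 ≡ 42. → (34, 42)
7P: (34, 42) + (13, 37). λ = (37 - 42)/(13 - 34) ≡ 38/22 mod 43. 22⁻¹ ≡ 2 (mod 43), so λ ≡ 33.
  x = λ² - 34 - 13 = 1089 - 47 ≡ 10; y = λ·(34 - 10) - 42 ≡ 19. → (10, 19)
8P: (10, 19) + (13, 37). λ = (37 - 19)/(13 - 10) ≡ 18/3 mod 43. 3⁻¹ ≡ 29 (mod 43), so λ ≡ 6.
  x = λ² - 10 - 13 = 36 - 23 ≡ 13; y = λ·(10 - 13) - 19 ≡ 6. → (13, 6)
9P: (13, 6) + (13, 37): same x and y₁ ≡ -y₂, so the sum is O.
9P = O, so the order is 9.

9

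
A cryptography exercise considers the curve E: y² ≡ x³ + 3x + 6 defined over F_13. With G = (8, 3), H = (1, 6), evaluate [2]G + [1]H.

(3, 9)

First 2G:
Repeated addition: build up to 2G.
2G: tangent at (8, 3): λ = (3·8² + 3)/(2·3) ≡ 0/6. 6⁻¹ ≡ 11 (mod 13), so λ ≡ 0·11 ≡ 0.
  x = λ² - 8 - 8 = 0 - 16 ≡ 10; y = λ·(8 - 10) - 3 ≡ 10. → (10, 10)
2G = (10, 10).
Finally 2G + H:
(10, 10) + (1, 6). λ = (6 - 10)/(1 - 10) ≡ 9/4 mod 13. 4⁻¹ ≡ 10 (mod 13) since 4·10 = 40 ≡ 1, so λ ≡ 12.
  x = λ² - 10 - 1 = 144 - 11 ≡ 3; y = λ·(10 - 3) - 10 ≡ 9. → (3, 9)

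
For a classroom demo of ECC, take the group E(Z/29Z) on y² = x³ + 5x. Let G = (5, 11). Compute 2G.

tangent at (5, 11): λ = (3·5² + 5)/(2·11) ≡ 22/22. 22⁻¹ ≡ 4 (mod 29), so λ ≡ 22·4 ≡ 1.
  x = λ² - 5 - 5 = 1 - 10 ≡ 20; y = λ·(5 - 20) - 11 ≡ 3. → (20, 3)

(20, 3)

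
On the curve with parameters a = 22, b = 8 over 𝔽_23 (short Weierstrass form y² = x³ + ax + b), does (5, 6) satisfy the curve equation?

y² = 6² ≡ 13; x³ + 22x + 8 = 243 ≡ 13 (mod 23). 13 = 13.

yes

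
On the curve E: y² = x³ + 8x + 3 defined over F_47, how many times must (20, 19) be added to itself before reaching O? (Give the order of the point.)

2P: tangent at (20, 19): λ = (3·20² + 8)/(2·19) ≡ 33/38. 38⁻¹ ≡ 26 (mod 47), so λ ≡ 33·26 ≡ 12.
  x = λ² - 20 - 20 = 144 - 40 ≡ 10; y = λ·(20 - 10) - 19 ≡ 7. → (10, 7)
3P: (10, 7) + (20, 19). λ = (19 - 7)/(20 - 10) ≡ 12/10 mod 47. 10⁻¹ ≡ 33 (mod 47), so λ ≡ 20.
  x = λ² - 10 - 20 = 400 - 30 ≡ 41; y = λ·(10 - 41) - 7 ≡ 31. → (41, 31)
4P: (41, 31) + (20, 19). λ = (19 - 31)/(20 - 41) ≡ 35/26 mod 47. 26⁻¹ ≡ 38 (mod 47), so λ ≡ 14.
  x = λ² - 41 - 20 = 196 - 61 ≡ 41; y = λ·(41 - 41) - 31 ≡ 16. → (41, 16)
5P: (41, 16) + (20, 19). λ = (19 - 16)/(20 - 41) ≡ 3/26 mod 47. 26⁻¹ ≡ 38 (mod 47) since 26·38 = 988 ≡ 1, so λ ≡ 20.
  x = λ² - 41 - 20 = 400 - 61 ≡ 10; y = λ·(41 - 10) - 16 ≡ 40. → (10, 40)
6P: (10, 40) + (20, 19). λ = (19 - 40)/(20 - 10) ≡ 26/10 mod 47. 10⁻¹ ≡ 33 (mod 47), so λ ≡ 12.
  x = λ² - 10 - 20 = 144 - 30 ≡ 20; y = λ·(10 - 20) - 40 ≡ 28. → (20, 28)
7P: (20, 28) + (20, 19): same x and y₁ ≡ -y₂, so the sum is O.
7P = O, so the order is 7.

7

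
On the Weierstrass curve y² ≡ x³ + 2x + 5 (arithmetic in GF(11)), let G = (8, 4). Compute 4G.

Double-and-add on 4 = (100)₂. Start with G = (8, 4) for the leading 1-bit.
double: tangent at (8, 4): λ = (3·8² + 2)/(2·4) ≡ 7/8. 8⁻¹ ≡ 7 (mod 11), so λ ≡ 7·7 ≡ 5.
  x = λ² - 8 - 8 = 25 - 16 ≡ 9; y = λ·(8 - 9) - 4 ≡ 2. → (9, 2)
double: tangent at (9, 2): λ = (3·9² + 2)/(2·2) ≡ 3/4. 4⁻¹ ≡ 3 (mod 11), so λ ≡ 3·3 ≡ 9.
  x = λ² - 9 - 9 = 81 - 18 ≡ 8; y = λ·(9 - 8) - 2 ≡ 7. → (8, 7)

(8, 7)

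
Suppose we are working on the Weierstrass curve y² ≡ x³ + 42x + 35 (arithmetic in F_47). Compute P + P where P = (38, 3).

(30, 1)

tangent at (38, 3): λ = (3·38² + 42)/(2·3) ≡ 3/6. 6⁻¹ ≡ 8 (mod 47) since 6·8 = 48 ≡ 1, so λ ≡ 3·8 ≡ 24.
  x = λ² - 38 - 38 = 576 - 76 ≡ 30; y = λ·(38 - 30) - 3 ≡ 1. → (30, 1)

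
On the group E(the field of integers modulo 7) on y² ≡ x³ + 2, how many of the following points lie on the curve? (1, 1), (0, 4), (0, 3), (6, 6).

3

(1, 1): 1² ≡ 1, rhs ≡ 3 → off.
(0, 4): 4² ≡ 2, rhs ≡ 2 → on.
(0, 3): 3² ≡ 2, rhs ≡ 2 → on.
(6, 6): 6² ≡ 1, rhs ≡ 1 → on.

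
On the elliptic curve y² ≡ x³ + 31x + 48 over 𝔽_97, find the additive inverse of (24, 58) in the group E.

(24, 39)

-(24, 58) = (24, -58 mod 97) = (24, 39).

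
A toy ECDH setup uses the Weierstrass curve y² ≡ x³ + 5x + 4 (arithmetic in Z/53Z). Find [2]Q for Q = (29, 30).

tangent at (29, 30): λ = (3·29² + 5)/(2·30) ≡ 37/7. 7⁻¹ ≡ 38 (mod 53) since 7·38 = 266 ≡ 1, so λ ≡ 37·38 ≡ 28.
  x = λ² - 29 - 29 = 784 - 58 ≡ 37; y = λ·(29 - 37) - 30 ≡ 11. → (37, 11)

(37, 11)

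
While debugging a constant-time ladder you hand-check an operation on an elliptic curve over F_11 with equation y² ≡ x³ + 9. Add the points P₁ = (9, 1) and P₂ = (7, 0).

(9, 1) + (7, 0). λ = (0 - 1)/(7 - 9) ≡ 10/9 mod 11. 9⁻¹ ≡ 5 (mod 11), so λ ≡ 6.
  x = λ² - 9 - 7 = 36 - 16 ≡ 9; y = λ·(9 - 9) - 1 ≡ 10. → (9, 10)

(9, 10)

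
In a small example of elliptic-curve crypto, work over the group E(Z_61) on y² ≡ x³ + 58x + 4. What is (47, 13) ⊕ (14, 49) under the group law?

(39, 6)

(47, 13) + (14, 49). λ = (49 - 13)/(14 - 47) ≡ 36/28 mod 61. 28⁻¹ ≡ 24 (mod 61) since 28·24 = 672 ≡ 1, so λ ≡ 10.
  x = λ² - 47 - 14 = 100 - 61 ≡ 39; y = λ·(47 - 39) - 13 ≡ 6. → (39, 6)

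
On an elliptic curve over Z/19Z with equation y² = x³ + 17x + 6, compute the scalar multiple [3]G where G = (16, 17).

(18, 8)

Repeated addition: build up to 3G.
2G: tangent at (16, 17): λ = (3·16² + 17)/(2·17) ≡ 6/15. 15⁻¹ ≡ 14 (mod 19) since 15·14 = 210 ≡ 1, so λ ≡ 6·14 ≡ 8.
  x = λ² - 16 - 16 = 64 - 32 ≡ 13; y = λ·(16 - 13) - 17 ≡ 7. → (13, 7)
3G: (13, 7) + (16, 17). λ = (17 - 7)/(16 - 13) ≡ 10/3 mod 19. 3⁻¹ ≡ 13 (mod 19), so λ ≡ 16.
  x = λ² - 13 - 16 = 256 - 29 ≡ 18; y = λ·(13 - 18) - 7 ≡ 8. → (18, 8)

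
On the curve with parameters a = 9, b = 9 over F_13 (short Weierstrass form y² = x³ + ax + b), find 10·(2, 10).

(0, 3)

Write G = (2, 10).
Repeated addition: build up to 10G.
2G: tangent at (2, 10): λ = (3·2² + 9)/(2·10) ≡ 8/7. 7⁻¹ ≡ 2 (mod 13), so λ ≡ 8·2 ≡ 3.
  x = λ² - 2 - 2 = 9 - 4 ≡ 5; y = λ·(2 - 5) - 10 ≡ 7. → (5, 7)
3G: (5, 7) + (2, 10). λ = (10 - 7)/(2 - 5) ≡ 3/10 mod 13. 10⁻¹ ≡ 4 (mod 13), so λ ≡ 12.
  x = λ² - 5 - 2 = 144 - 7 ≡ 7; y = λ·(5 - 7) - 7 ≡ 8. → (7, 8)
4G: (7, 8) + (2, 10). λ = (10 - 8)/(2 - 7) ≡ 2/8 mod 13. 8⁻¹ ≡ 5 (mod 13), so λ ≡ 10.
  x = λ² - 7 - 2 = 100 - 9 ≡ 0; y = λ·(7 - 0) - 8 ≡ 10. → (0, 10)
5G: (0, 10) + (2, 10). λ = (10 - 10)/(2 - 0) ≡ 0/2 mod 13. 2⁻¹ ≡ 7 (mod 13) since 2·7 = 14 ≡ 1, so λ ≡ 0.
  x = λ² - 0 - 2 = 0 - 2 ≡ 11; y = λ·(0 - 11) - 10 ≡ 3. → (11, 3)
6G: (11, 3) + (2, 10). λ = (10 - 3)/(2 - 11) ≡ 7/4 mod 13. 4⁻¹ ≡ 10 (mod 13), so λ ≡ 5.
  x = λ² - 11 - 2 = 25 - 13 ≡ 12; y = λ·(11 - 12) - 3 ≡ 5. → (12, 5)
7G: (12, 5) + (2, 10). λ = (10 - 5)/(2 - 12) ≡ 5/3 mod 13. 3⁻¹ ≡ 9 (mod 13), so λ ≡ 6.
  x = λ² - 12 - 2 = 36 - 14 ≡ 9; y = λ·(12 - 9) - 5 ≡ 0. → (9, 0)
8G: (9, 0) + (2, 10). λ = (10 - 0)/(2 - 9) ≡ 10/6 mod 13. 6⁻¹ ≡ 11 (mod 13), so λ ≡ 6.
  x = λ² - 9 - 2 = 36 - 11 ≡ 12; y = λ·(9 - 12) - 0 ≡ 8. → (12, 8)
9G: (12, 8) + (2, 10). λ = (10 - 8)/(2 - 12) ≡ 2/3 mod 13. 3⁻¹ ≡ 9 (mod 13), so λ ≡ 5.
  x = λ² - 12 - 2 = 25 - 14 ≡ 11; y = λ·(12 - 11) - 8 ≡ 10. → (11, 10)
10G: (11, 10) + (2, 10). λ = (10 - 10)/(2 - 11) ≡ 0/4 mod 13. 4⁻¹ ≡ 10 (mod 13) since 4·10 = 40 ≡ 1, so λ ≡ 0.
  x = λ² - 11 - 2 = 0 - 13 ≡ 0; y = λ·(11 - 0) - 10 ≡ 3. → (0, 3)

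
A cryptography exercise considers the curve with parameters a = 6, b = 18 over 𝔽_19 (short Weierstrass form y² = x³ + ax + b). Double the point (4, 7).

tangent at (4, 7): λ = (3·4² + 6)/(2·7) ≡ 16/14. 14⁻¹ ≡ 15 (mod 19), so λ ≡ 16·15 ≡ 12.
  x = λ² - 4 - 4 = 144 - 8 ≡ 3; y = λ·(4 - 3) - 7 ≡ 5. → (3, 5)

(3, 5)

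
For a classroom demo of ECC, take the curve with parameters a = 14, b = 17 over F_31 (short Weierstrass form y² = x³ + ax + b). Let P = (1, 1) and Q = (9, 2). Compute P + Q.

(1, 1) + (9, 2). λ = (2 - 1)/(9 - 1) ≡ 1/8 mod 31. 8⁻¹ ≡ 4 (mod 31) since 8·4 = 32 ≡ 1, so λ ≡ 4.
  x = λ² - 1 - 9 = 16 - 10 ≡ 6; y = λ·(1 - 6) - 1 ≡ 10. → (6, 10)

(6, 10)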